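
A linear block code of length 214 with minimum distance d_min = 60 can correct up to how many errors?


Correction capability = floor((d-1)/2) = floor((60-1)/2) = 29

29 errors


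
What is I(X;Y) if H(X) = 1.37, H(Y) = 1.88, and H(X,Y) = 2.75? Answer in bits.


I(X;Y) = H(X) + H(Y) - H(X,Y) = 1.37 + 1.88 - 2.75 = 0.5

0.5 bits


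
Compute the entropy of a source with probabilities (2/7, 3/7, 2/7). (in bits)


H = -sum(p_i * log2(p_i)). Terms: -(2/7)*log2(2/7) = 0.516387; -(3/7)*log2(3/7) = 0.523882; -(2/7)*log2(2/7) = 0.516387. H = 0.516387 + 0.523882 + 0.516387 = 1.5567

1.5567 bits


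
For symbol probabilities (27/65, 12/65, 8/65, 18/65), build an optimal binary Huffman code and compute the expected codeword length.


Huffman construction (repeatedly merge the two least-probable nodes; each merge adds 1 bit to every symbol beneath it): 8/65 + 12/65 = 4/13; 18/65 + 4/13 = 38/65; 27/65 + 38/65 = 1. Resulting codeword lengths (in the order the probabilities were given): (1, 3, 3, 2). L_avg = sum(p_i * l_i) = 27/65*1 + 12/65*3 + 8/65*3 + 18/65*2 = 123/65 = 1.8923

1.8923 bits


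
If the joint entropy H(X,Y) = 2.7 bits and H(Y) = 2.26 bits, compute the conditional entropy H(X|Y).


H(X|Y) = H(X,Y) - H(Y) = 2.7 - 2.26 = 0.44

0.44 bits


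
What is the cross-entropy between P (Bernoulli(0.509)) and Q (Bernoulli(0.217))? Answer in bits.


H(P,Q) = -p*log2(q) - (1-p)*log2(1-q). -0.509*log2(0.217) = 1.121955; -0.491*log2(0.783) = 0.173282. H(P,Q) = 1.121955 + 0.173282 = 1.2952

1.2952 bits


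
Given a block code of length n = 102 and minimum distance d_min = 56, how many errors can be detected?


Detection capability = d_min - 1 = 56 - 1 = 55

55 errors


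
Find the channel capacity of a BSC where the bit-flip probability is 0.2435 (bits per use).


H(p) = -p*log2(p) - (1-p)*log2(1-p) = -0.2435*log2(0.2435) - 0.7565*log2(0.7565) = 0.496255 + 0.304558 = 0.8008. C = 1 - H(p) = 1 - 0.8008 = 0.1992

0.1992 bits


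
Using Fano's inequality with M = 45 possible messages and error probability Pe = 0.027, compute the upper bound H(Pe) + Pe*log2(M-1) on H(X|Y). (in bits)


H(Pe) = -Pe*log2(Pe) - (1-Pe)*log2(1-Pe) = -0.027*log2(0.027) - 0.973*log2(0.973) = 0.140694 + 0.038422 = 0.1791. Pe*log2(M-1) = 0.027*log2(44) = 0.147405. Bound = H(Pe) + Pe*log2(M-1) = 0.140694 + 0.038422 + 0.147405 = 0.3265

0.3265 bits


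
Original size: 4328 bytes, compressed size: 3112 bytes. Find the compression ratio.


Ratio = original / compressed = 4328 / 3112 = 1.3907

1.3907


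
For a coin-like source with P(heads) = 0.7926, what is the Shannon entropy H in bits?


H = -p*log2(p) - (1-p)*log2(1-p). -0.7926*log2(0.7926) = 0.265787; -0.2074*log2(0.2074) = 0.470697. H = 0.265787 + 0.470697 = 0.7365

0.7365 bits


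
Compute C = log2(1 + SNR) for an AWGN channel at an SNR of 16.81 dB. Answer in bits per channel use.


SNR_linear = 10^(16.81/10) = 47.9733; C = log2(1 + SNR_linear) = log2(1 + 47.9733) = 5.6139

5.6139 bits/channel use


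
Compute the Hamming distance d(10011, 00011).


Count differing positions: ^ . . . . = 1 differences

1


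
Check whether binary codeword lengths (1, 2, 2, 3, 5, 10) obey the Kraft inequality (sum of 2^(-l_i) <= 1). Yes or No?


Kraft sum = sum(2^(-l_i)) = 1.1572, need <= 1. Result: violated (a binary prefix-free code with these lengths cannot exist)

No


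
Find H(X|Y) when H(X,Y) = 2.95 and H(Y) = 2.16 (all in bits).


H(X|Y) = H(X,Y) - H(Y) = 2.95 - 2.16 = 0.79

0.79 bits


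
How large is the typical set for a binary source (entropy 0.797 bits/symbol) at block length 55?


log2|A_typical| = nH = 55 * 0.797 = 43.835, so |A_typical| ~ 2^43.835 = 1.569e+13

1.569e+13


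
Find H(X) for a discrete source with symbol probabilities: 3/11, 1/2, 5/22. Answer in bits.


H = -sum(p_i * log2(p_i)). Terms: -(3/11)*log2(3/11) = 0.511219; -(1/2)*log2(1/2) = 0.500000; -(5/22)*log2(5/22) = 0.485796. H = 0.511219 + 0.500000 + 0.485796 = 1.497

1.497 bits


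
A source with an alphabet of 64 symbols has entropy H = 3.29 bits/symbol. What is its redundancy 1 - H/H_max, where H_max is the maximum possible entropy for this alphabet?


H_max = log2(K) = log2(64) = 6.0 bits/symbol. Redundancy = 1 - H/H_max = 1 - 3.29/6.0 = 1 - 0.5483 = 0.4517

0.4517


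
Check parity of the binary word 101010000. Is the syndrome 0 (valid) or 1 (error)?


Syndrome = XOR of all bits = 1 XOR 0 XOR 1 XOR 0 XOR 1 XOR 0 XOR 0 XOR 0 XOR 0 = 1

1


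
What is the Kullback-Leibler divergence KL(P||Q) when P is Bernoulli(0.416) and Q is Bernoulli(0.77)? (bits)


KL = p*log2(p/q) + (1-p)*log2((1-p)/(1-q)) = 0.416*log2(0.416/0.77) + 0.584*log2(0.584/0.23) = 0.4156

0.4156 bits


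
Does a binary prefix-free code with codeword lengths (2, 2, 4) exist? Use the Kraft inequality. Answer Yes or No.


Kraft sum = sum(2^(-l_i)) = 0.5625, need <= 1. Result: satisfied (a binary prefix-free code with these lengths exists)

Yes


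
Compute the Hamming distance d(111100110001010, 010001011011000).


Count differing positions: ^ . ^ ^ . ^ ^ . ^ . ^ . . ^ . = 8 differences

8


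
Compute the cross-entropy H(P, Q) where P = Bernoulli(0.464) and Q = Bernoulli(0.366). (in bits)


H(P,Q) = -p*log2(q) - (1-p)*log2(1-q). -0.464*log2(0.366) = 0.672839; -0.536*log2(0.634) = 0.352391. H(P,Q) = 0.672839 + 0.352391 = 1.0252

1.0252 bits


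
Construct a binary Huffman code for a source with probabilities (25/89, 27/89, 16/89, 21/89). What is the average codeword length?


Huffman construction (repeatedly merge the two least-probable nodes; each merge adds 1 bit to every symbol beneath it): 16/89 + 21/89 = 37/89; 25/89 + 27/89 = 52/89; 37/89 + 52/89 = 1. Resulting codeword lengths (in the order the probabilities were given): (2, 2, 2, 2). L_avg = sum(p_i * l_i) = 25/89*2 + 27/89*2 + 16/89*2 + 21/89*2 = 2

2.0 bits


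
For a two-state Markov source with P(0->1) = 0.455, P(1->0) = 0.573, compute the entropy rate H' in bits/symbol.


Stationary distribution: pi_0 = p10/(p01+p10) = 0.5574, pi_1 = 0.4426. Entropy rate H' = pi_0*H(p01) + pi_1*H(p10) = 0.5574*0.9941 + 0.4426*0.9846 = 0.9899

0.9899 bits/symbol


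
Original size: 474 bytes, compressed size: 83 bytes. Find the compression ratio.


Ratio = original / compressed = 474 / 83 = 5.7108

5.7108


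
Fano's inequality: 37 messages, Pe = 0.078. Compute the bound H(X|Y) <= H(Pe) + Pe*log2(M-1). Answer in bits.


H(Pe) = -Pe*log2(Pe) - (1-Pe)*log2(1-Pe) = -0.078*log2(0.078) - 0.922*log2(0.922) = 0.287070 + 0.108023 = 0.3951. Pe*log2(M-1) = 0.078*log2(36) = 0.403254. Bound = H(Pe) + Pe*log2(M-1) = 0.287070 + 0.108023 + 0.403254 = 0.7983

0.7983 bits


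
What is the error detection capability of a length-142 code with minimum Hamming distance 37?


Detection capability = d_min - 1 = 37 - 1 = 36

36 errors


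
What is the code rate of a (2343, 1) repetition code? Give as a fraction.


Rate = k/n = 1/2343

1/2343


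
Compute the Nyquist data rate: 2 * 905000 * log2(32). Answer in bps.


Rate = 2 * B * log2(M) = 2 * 905000 * 5.0 = 9050000.0

9050000.0 bps


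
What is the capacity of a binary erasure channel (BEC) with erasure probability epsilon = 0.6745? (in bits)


C = 1 - epsilon = 1 - 0.6745 = 0.3255

0.3255 bits


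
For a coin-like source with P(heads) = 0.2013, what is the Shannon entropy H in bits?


H = -p*log2(p) - (1-p)*log2(1-p). -0.2013*log2(0.2013) = 0.465523; -0.7987*log2(0.7987) = 0.258998. H = 0.465523 + 0.258998 = 0.7245

0.7245 bits


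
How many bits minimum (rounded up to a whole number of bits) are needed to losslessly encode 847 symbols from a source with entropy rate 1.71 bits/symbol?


Minimum bits >= n * H = 847 * 1.71 = 1448.37, rounded up to a whole number of bits = 1449

1449 bits


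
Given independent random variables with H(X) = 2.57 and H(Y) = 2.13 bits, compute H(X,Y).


For independent variables, H(X,Y) = H(X) + H(Y) = 2.57 + 2.13 = 4.7

4.7 bits


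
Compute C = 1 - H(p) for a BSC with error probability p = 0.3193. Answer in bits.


H(p) = -p*log2(p) - (1-p)*log2(1-p) = -0.3193*log2(0.3193) - 0.6807*log2(0.6807) = 0.525892 + 0.377727 = 0.9036. C = 1 - H(p) = 1 - 0.9036 = 0.0964

0.0964 bits


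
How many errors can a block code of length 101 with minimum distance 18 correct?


Correction capability = floor((d-1)/2) = floor((18-1)/2) = 8

8 errors


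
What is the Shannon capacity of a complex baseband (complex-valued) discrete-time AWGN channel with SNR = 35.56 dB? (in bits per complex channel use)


SNR_linear = 10^(35.56/10) = 3597.4934; C = log2(1 + SNR_linear) = log2(1 + 3597.4934) = 11.8132

11.8132 bits/channel use


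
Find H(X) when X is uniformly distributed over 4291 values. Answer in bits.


H = log2(n) = log2(4291) = 12.0671

12.0671 bits


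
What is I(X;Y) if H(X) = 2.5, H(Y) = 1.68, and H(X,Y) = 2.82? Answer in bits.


I(X;Y) = H(X) + H(Y) - H(X,Y) = 2.5 + 1.68 - 2.82 = 1.36

1.36 bits


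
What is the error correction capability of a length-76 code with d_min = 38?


Correction capability = floor((d-1)/2) = floor((38-1)/2) = 18

18 errors


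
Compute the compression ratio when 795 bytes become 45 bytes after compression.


Ratio = original / compressed = 795 / 45 = 17.6667

17.6667


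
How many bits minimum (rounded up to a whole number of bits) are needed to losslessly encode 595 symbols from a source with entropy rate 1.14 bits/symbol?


Minimum bits >= n * H = 595 * 1.14 = 678.3, rounded up to a whole number of bits = 679

679 bits


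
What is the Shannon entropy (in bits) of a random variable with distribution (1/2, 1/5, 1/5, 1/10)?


H = -sum(p_i * log2(p_i)). Terms: -(1/2)*log2(1/2) = 0.500000; -(1/5)*log2(1/5) = 0.464386; -(1/5)*log2(1/5) = 0.464386; -(1/10)*log2(1/10) = 0.332193. H = 0.500000 + 0.464386 + 0.464386 + 0.332193 = 1.761

1.761 bits


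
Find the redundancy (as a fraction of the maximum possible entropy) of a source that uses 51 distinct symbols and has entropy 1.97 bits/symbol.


H_max = log2(K) = log2(51) = 5.6724 bits/symbol. Redundancy = 1 - H/H_max = 1 - 1.97/5.6724 = 1 - 0.3473 = 0.6527

0.6527


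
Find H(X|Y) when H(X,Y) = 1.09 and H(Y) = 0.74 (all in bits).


H(X|Y) = H(X,Y) - H(Y) = 1.09 - 0.74 = 0.35

0.35 bits


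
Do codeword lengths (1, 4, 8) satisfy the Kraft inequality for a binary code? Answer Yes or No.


Kraft sum = sum(2^(-l_i)) = 0.5664, need <= 1. Result: satisfied (a binary prefix-free code with these lengths exists)

Yes


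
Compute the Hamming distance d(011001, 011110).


Count differing positions: . . . ^ ^ ^ = 3 differences

3


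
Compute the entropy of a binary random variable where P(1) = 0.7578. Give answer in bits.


H = -p*log2(p) - (1-p)*log2(1-p). -0.7578*log2(0.7578) = 0.303204; -0.2422*log2(0.2422) = 0.495476. H = 0.303204 + 0.495476 = 0.7987

0.7987 bits


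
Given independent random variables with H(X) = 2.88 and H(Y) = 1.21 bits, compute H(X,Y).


For independent variables, H(X,Y) = H(X) + H(Y) = 2.88 + 1.21 = 4.09

4.09 bits


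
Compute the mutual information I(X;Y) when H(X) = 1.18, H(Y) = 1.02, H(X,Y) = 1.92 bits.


I(X;Y) = H(X) + H(Y) - H(X,Y) = 1.18 + 1.02 - 1.92 = 0.28

0.28 bits


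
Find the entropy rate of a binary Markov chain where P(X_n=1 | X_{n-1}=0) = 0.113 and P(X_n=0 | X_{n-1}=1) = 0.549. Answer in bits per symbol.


Stationary distribution: pi_0 = p10/(p01+p10) = 0.8293, pi_1 = 0.1707. Entropy rate H' = pi_0*H(p01) + pi_1*H(p10) = 0.8293*0.5089 + 0.1707*0.9931 = 0.5915

0.5915 bits/symbol


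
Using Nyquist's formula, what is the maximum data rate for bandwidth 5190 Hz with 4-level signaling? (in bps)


Rate = 2 * B * log2(M) = 2 * 5190 * 2.0 = 20760.0

20760.0 bps


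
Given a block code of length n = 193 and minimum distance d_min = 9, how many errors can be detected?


Detection capability = d_min - 1 = 9 - 1 = 8

8 errors


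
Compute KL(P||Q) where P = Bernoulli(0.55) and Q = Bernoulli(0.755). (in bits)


KL = p*log2(p/q) + (1-p)*log2((1-p)/(1-q)) = 0.55*log2(0.55/0.755) + 0.45*log2(0.45/0.245) = 0.1433

0.1433 bits


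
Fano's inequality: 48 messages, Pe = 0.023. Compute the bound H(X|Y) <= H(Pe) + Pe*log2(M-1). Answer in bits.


H(Pe) = -Pe*log2(Pe) - (1-Pe)*log2(1-Pe) = -0.023*log2(0.023) - 0.977*log2(0.977) = 0.125171 + 0.032797 = 0.158. Pe*log2(M-1) = 0.023*log2(47) = 0.127756. Bound = H(Pe) + Pe*log2(M-1) = 0.125171 + 0.032797 + 0.127756 = 0.2857

0.2857 bits


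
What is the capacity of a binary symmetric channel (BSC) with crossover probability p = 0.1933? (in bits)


H(p) = -p*log2(p) - (1-p)*log2(1-p) = -0.1933*log2(0.1933) - 0.8067*log2(0.8067) = 0.458331 + 0.249993 = 0.7083. C = 1 - H(p) = 1 - 0.7083 = 0.2917

0.2917 bits


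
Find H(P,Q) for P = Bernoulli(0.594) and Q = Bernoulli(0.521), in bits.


H(P,Q) = -p*log2(q) - (1-p)*log2(1-q). -0.594*log2(0.521) = 0.558743; -0.406*log2(0.479) = 0.431132. H(P,Q) = 0.558743 + 0.431132 = 0.9899

0.9899 bits


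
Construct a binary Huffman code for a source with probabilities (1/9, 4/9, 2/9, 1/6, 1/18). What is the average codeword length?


Huffman construction (repeatedly merge the two least-probable nodes; each merge adds 1 bit to every symbol beneath it): 1/18 + 1/9 = 1/6; 1/6 + 1/6 = 1/3; 2/9 + 1/3 = 5/9; 4/9 + 5/9 = 1. Resulting codeword lengths (in the order the probabilities were given): (4, 1, 2, 3, 4). L_avg = sum(p_i * l_i) = 1/9*4 + 4/9*1 + 2/9*2 + 1/6*3 + 1/18*4 = 37/18 = 2.0556

2.0556 bits


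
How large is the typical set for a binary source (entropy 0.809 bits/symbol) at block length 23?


log2|A_typical| = nH = 23 * 0.809 = 18.607, so |A_typical| ~ 2^18.607 = 3.993e+05

3.993e+05


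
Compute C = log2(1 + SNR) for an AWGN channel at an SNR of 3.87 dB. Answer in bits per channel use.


SNR_linear = 10^(3.87/10) = 2.4378; C = log2(1 + SNR_linear) = log2(1 + 2.4378) = 1.7815

1.7815 bits/channel use


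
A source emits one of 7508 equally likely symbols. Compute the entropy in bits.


H = log2(n) = log2(7508) = 12.8742

12.8742 bits


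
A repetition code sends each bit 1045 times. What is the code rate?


Rate = k/n = 1/1045

1/1045


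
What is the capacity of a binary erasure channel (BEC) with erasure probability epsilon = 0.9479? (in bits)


C = 1 - epsilon = 1 - 0.9479 = 0.0521

0.0521 bits


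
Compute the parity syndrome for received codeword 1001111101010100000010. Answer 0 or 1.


Syndrome = XOR of all bits = 1 XOR 0 XOR 0 XOR 1 XOR 1 XOR 1 XOR 1 XOR 1 XOR 0 XOR 1 XOR 0 XOR 1 XOR 0 XOR 1 XOR 0 XOR 0 XOR 0 XOR 0 XOR 0 XOR 0 XOR 1 XOR 0 = 0

0


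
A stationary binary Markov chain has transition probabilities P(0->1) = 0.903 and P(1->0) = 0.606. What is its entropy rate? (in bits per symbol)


Stationary distribution: pi_0 = p10/(p01+p10) = 0.4016, pi_1 = 0.5984. Entropy rate H' = pi_0*H(p01) + pi_1*H(p10) = 0.4016*0.4594 + 0.5984*0.9673 = 0.7634

0.7634 bits/symbol


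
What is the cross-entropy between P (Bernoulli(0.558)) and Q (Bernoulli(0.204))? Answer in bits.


H(P,Q) = -p*log2(q) - (1-p)*log2(1-q). -0.558*log2(0.204) = 1.279694; -0.442*log2(0.796) = 0.145489. H(P,Q) = 1.279694 + 0.145489 = 1.4252

1.4252 bits


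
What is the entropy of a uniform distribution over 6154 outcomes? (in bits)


H = log2(n) = log2(6154) = 12.5873

12.5873 bits


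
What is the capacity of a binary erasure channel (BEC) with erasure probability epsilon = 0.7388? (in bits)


C = 1 - epsilon = 1 - 0.7388 = 0.2612

0.2612 bits


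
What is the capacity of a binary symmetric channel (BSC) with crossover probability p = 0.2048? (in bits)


H(p) = -p*log2(p) - (1-p)*log2(1-p) = -0.2048*log2(0.2048) - 0.7952*log2(0.7952) = 0.468523 + 0.262901 = 0.7314. C = 1 - H(p) = 1 - 0.7314 = 0.2686

0.2686 bits


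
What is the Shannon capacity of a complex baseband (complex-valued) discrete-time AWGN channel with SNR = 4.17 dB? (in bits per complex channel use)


SNR_linear = 10^(4.17/10) = 2.6122; C = log2(1 + SNR_linear) = log2(1 + 2.6122) = 1.8529

1.8529 bits/channel use


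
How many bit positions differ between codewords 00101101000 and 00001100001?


Count differing positions: . . ^ . . . . ^ . . ^ = 3 differences

3


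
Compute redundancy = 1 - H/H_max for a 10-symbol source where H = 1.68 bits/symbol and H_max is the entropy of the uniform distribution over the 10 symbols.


H_max = log2(K) = log2(10) = 3.3219 bits/symbol. Redundancy = 1 - H/H_max = 1 - 1.68/3.3219 = 1 - 0.5057 = 0.4943

0.4943


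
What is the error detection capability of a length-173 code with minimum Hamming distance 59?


Detection capability = d_min - 1 = 59 - 1 = 58

58 errors


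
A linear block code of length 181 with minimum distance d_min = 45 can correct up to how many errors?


Correction capability = floor((d-1)/2) = floor((45-1)/2) = 22

22 errors


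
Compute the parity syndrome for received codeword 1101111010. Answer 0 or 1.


Syndrome = XOR of all bits = 1 XOR 1 XOR 0 XOR 1 XOR 1 XOR 1 XOR 1 XOR 0 XOR 1 XOR 0 = 1

1


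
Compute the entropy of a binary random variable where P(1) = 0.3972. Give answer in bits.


H = -p*log2(p) - (1-p)*log2(1-p). -0.3972*log2(0.3972) = 0.529095; -0.6028*log2(0.6028) = 0.440194. H = 0.529095 + 0.440194 = 0.9693

0.9693 bits


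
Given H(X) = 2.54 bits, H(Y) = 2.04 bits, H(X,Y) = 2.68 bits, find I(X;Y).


I(X;Y) = H(X) + H(Y) - H(X,Y) = 2.54 + 2.04 - 2.68 = 1.9

1.9 bits


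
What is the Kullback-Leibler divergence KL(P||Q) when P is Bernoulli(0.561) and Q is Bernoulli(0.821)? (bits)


KL = p*log2(p/q) + (1-p)*log2((1-p)/(1-q)) = 0.561*log2(0.561/0.821) + 0.439*log2(0.439/0.179) = 0.26

0.26 bits


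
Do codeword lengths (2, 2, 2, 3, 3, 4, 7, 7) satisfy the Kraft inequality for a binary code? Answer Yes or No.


Kraft sum = sum(2^(-l_i)) = 1.0781, need <= 1. Result: violated (a binary prefix-free code with these lengths cannot exist)

No


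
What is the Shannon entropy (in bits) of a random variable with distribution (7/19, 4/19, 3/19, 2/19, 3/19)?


H = -sum(p_i * log2(p_i)). Terms: -(7/19)*log2(7/19) = 0.530737; -(4/19)*log2(4/19) = 0.473248; -(3/19)*log2(3/19) = 0.420468; -(2/19)*log2(2/19) = 0.341887; -(3/19)*log2(3/19) = 0.420468. H = 0.530737 + 0.473248 + 0.420468 + 0.341887 + 0.420468 = 2.1868

2.1868 bits


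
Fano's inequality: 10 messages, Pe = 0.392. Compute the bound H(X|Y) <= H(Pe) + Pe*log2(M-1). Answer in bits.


H(Pe) = -Pe*log2(Pe) - (1-Pe)*log2(1-Pe) = -0.392*log2(0.392) - 0.608*log2(0.608) = 0.529621 + 0.436457 = 0.9661. Pe*log2(M-1) = 0.392*log2(9) = 1.242611. Bound = H(Pe) + Pe*log2(M-1) = 0.529621 + 0.436457 + 1.242611 = 2.2087

2.2087 bits


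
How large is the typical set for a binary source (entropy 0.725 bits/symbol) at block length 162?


log2|A_typical| = nH = 162 * 0.725 = 117.45, so |A_typical| ~ 2^117.45 = 2.270e+35

2.270e+35


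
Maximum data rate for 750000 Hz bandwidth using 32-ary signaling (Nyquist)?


Rate = 2 * B * log2(M) = 2 * 750000 * 5.0 = 7500000.0

7500000.0 bps


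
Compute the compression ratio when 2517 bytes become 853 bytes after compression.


Ratio = original / compressed = 2517 / 853 = 2.9508

2.9508


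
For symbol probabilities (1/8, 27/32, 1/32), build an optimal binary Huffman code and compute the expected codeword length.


Huffman construction (repeatedly merge the two least-probable nodes; each merge adds 1 bit to every symbol beneath it): 1/32 + 1/8 = 5/32; 5/32 + 27/32 = 1. Resulting codeword lengths (in the order the probabilities were given): (2, 1, 2). L_avg = sum(p_i * l_i) = 1/8*2 + 27/32*1 + 1/32*2 = 37/32 = 1.1562

1.1562 bits


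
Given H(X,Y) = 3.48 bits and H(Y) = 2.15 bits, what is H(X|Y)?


H(X|Y) = H(X,Y) - H(Y) = 3.48 - 2.15 = 1.33

1.33 bits


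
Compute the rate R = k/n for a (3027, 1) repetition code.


Rate = k/n = 1/3027

1/3027


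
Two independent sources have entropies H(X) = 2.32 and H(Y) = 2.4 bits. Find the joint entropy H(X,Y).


For independent variables, H(X,Y) = H(X) + H(Y) = 2.32 + 2.4 = 4.72

4.72 bits


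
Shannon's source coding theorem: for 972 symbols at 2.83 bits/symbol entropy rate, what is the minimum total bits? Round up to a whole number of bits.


Minimum bits >= n * H = 972 * 2.83 = 2750.76, rounded up to a whole number of bits = 2751

2751 bits


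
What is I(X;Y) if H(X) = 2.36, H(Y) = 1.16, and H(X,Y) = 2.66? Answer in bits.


I(X;Y) = H(X) + H(Y) - H(X,Y) = 2.36 + 1.16 - 2.66 = 0.86

0.86 bits


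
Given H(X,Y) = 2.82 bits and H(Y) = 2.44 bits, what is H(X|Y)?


H(X|Y) = H(X,Y) - H(Y) = 2.82 - 2.44 = 0.38

0.38 bits


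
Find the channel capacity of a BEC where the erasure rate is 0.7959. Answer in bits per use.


C = 1 - epsilon = 1 - 0.7959 = 0.2041

0.2041 bits


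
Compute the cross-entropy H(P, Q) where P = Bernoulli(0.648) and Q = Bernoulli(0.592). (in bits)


H(P,Q) = -p*log2(q) - (1-p)*log2(1-q). -0.648*log2(0.592) = 0.490102; -0.352*log2(0.408) = 0.455262. H(P,Q) = 0.490102 + 0.455262 = 0.9454

0.9454 bits


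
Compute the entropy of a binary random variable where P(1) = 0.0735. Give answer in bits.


H = -p*log2(p) - (1-p)*log2(1-p). -0.0735*log2(0.0735) = 0.276809; -0.9265*log2(0.9265) = 0.102042. H = 0.276809 + 0.102042 = 0.3789

0.3789 bits


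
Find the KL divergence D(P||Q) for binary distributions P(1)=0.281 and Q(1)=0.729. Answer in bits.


KL = p*log2(p/q) + (1-p)*log2((1-p)/(1-q)) = 0.281*log2(0.281/0.729) + 0.719*log2(0.719/0.271) = 0.6257

0.6257 bits


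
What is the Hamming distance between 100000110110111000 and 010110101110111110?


Count differing positions: ^ ^ . ^ ^ . . ^ ^ . . . . . . ^ ^ . = 8 differences

8


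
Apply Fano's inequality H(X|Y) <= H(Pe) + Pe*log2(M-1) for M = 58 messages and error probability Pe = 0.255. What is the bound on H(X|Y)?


H(Pe) = -Pe*log2(Pe) - (1-Pe)*log2(1-Pe) = -0.255*log2(0.255) - 0.745*log2(0.745) = 0.502715 + 0.316392 = 0.8191. Pe*log2(M-1) = 0.255*log2(57) = 1.487387. Bound = H(Pe) + Pe*log2(M-1) = 0.502715 + 0.316392 + 1.487387 = 2.3065

2.3065 bits


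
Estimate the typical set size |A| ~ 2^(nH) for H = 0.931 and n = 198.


log2|A_typical| = nH = 198 * 0.931 = 184.338, so |A_typical| ~ 2^184.338 = 3.099e+55

3.099e+55


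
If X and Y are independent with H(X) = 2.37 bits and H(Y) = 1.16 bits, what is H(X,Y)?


For independent variables, H(X,Y) = H(X) + H(Y) = 2.37 + 1.16 = 3.53

3.53 bits


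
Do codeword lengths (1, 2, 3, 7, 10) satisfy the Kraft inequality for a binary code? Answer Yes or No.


Kraft sum = sum(2^(-l_i)) = 0.8838, need <= 1. Result: satisfied (a binary prefix-free code with these lengths exists)

Yes


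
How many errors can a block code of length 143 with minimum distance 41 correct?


Correction capability = floor((d-1)/2) = floor((41-1)/2) = 20

20 errors


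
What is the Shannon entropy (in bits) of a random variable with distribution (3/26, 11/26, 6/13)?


H = -sum(p_i * log2(p_i)). Terms: -(3/26)*log2(3/26) = 0.359478; -(11/26)*log2(11/26) = 0.525042; -(6/13)*log2(6/13) = 0.514836. H = 0.359478 + 0.525042 + 0.514836 = 1.3994

1.3994 bits


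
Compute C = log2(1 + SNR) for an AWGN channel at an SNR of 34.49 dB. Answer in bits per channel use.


SNR_linear = 10^(34.49/10) = 2811.9008; C = log2(1 + SNR_linear) = log2(1 + 2811.9008) = 11.4578

11.4578 bits/channel use


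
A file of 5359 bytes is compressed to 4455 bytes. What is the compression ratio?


Ratio = original / compressed = 5359 / 4455 = 1.2029

1.2029


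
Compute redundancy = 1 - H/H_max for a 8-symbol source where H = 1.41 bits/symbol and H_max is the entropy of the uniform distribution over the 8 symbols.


H_max = log2(K) = log2(8) = 3.0 bits/symbol. Redundancy = 1 - H/H_max = 1 - 1.41/3.0 = 1 - 0.47 = 0.53

0.53


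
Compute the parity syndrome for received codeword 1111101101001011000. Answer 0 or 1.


Syndrome = XOR of all bits = 1 XOR 1 XOR 1 XOR 1 XOR 1 XOR 0 XOR 1 XOR 1 XOR 0 XOR 1 XOR 0 XOR 0 XOR 1 XOR 0 XOR 1 XOR 1 XOR 0 XOR 0 XOR 0 = 1

1


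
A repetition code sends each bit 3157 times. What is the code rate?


Rate = k/n = 1/3157

1/3157


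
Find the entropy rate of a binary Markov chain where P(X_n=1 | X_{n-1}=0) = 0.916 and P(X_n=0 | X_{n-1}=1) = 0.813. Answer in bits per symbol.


Stationary distribution: pi_0 = p10/(p01+p10) = 0.4702, pi_1 = 0.5298. Entropy rate H' = pi_0*H(p01) + pi_1*H(p10) = 0.4702*0.4161 + 0.5298*0.6952 = 0.5639

0.5639 bits/symbol


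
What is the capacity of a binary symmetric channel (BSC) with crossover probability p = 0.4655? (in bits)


H(p) = -p*log2(p) - (1-p)*log2(1-p) = -0.4655*log2(0.4655) - 0.5345*log2(0.5345) = 0.513515 + 0.483048 = 0.9966. C = 1 - H(p) = 1 - 0.9966 = 0.0034

0.0034 bits


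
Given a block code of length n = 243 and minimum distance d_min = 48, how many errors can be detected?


Detection capability = d_min - 1 = 48 - 1 = 47

47 errors


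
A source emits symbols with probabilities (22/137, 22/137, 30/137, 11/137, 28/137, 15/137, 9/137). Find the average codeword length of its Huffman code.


Huffman construction (repeatedly merge the two least-probable nodes; each merge adds 1 bit to every symbol beneath it): 9/137 + 11/137 = 20/137; 15/137 + 20/137 = 35/137; 22/137 + 22/137 = 44/137; 28/137 + 30/137 = 58/137; 35/137 + 44/137 = 79/137; 58/137 + 79/137 = 1. Resulting codeword lengths (in the order the probabilities were given): (3, 3, 2, 4, 2, 3, 4). L_avg = sum(p_i * l_i) = 22/137*3 + 22/137*3 + 30/137*2 + 11/137*4 + 28/137*2 + 15/137*3 + 9/137*4 = 373/137 = 2.7226

2.7226 bits


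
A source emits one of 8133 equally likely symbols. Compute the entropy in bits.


H = log2(n) = log2(8133) = 12.9896

12.9896 bits


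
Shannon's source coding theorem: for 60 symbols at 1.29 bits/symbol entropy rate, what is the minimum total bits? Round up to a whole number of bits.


Minimum bits >= n * H = 60 * 1.29 = 77.4, rounded up to a whole number of bits = 78

78 bits


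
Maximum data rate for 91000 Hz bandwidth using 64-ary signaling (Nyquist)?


Rate = 2 * B * log2(M) = 2 * 91000 * 6.0 = 1092000.0

1092000.0 bps


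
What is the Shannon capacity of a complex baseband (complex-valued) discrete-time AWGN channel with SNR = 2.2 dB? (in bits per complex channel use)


SNR_linear = 10^(2.2/10) = 1.6596; C = log2(1 + SNR_linear) = log2(1 + 1.6596) = 1.4112

1.4112 bits/channel use


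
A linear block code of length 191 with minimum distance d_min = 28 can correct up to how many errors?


Correction capability = floor((d-1)/2) = floor((28-1)/2) = 13

13 errors


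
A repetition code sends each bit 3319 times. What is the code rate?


Rate = k/n = 1/3319

1/3319


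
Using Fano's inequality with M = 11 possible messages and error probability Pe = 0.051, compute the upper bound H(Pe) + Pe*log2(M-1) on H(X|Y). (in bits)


H(Pe) = -Pe*log2(Pe) - (1-Pe)*log2(1-Pe) = -0.051*log2(0.051) - 0.949*log2(0.949) = 0.218961 + 0.071668 = 0.2906. Pe*log2(M-1) = 0.051*log2(10) = 0.169418. Bound = H(Pe) + Pe*log2(M-1) = 0.218961 + 0.071668 + 0.169418 = 0.46

0.46 bits


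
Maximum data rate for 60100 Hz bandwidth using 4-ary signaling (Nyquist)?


Rate = 2 * B * log2(M) = 2 * 60100 * 2.0 = 240400.0

240400.0 bps


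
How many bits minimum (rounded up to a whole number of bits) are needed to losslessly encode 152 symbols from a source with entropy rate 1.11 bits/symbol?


Minimum bits >= n * H = 152 * 1.11 = 168.72, rounded up to a whole number of bits = 169

169 bits


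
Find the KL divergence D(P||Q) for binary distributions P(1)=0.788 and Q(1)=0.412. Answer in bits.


KL = p*log2(p/q) + (1-p)*log2((1-p)/(1-q)) = 0.788*log2(0.788/0.412) + 0.212*log2(0.212/0.588) = 0.4252

0.4252 bits


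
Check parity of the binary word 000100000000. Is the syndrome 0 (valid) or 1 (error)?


Syndrome = XOR of all bits = 0 XOR 0 XOR 0 XOR 1 XOR 0 XOR 0 XOR 0 XOR 0 XOR 0 XOR 0 XOR 0 XOR 0 = 1

1


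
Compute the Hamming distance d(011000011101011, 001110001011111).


Count differing positions: . ^ . ^ ^ . . ^ . ^ ^ . ^ . . = 7 differences

7


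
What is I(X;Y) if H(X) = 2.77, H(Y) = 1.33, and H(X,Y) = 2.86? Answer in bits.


I(X;Y) = H(X) + H(Y) - H(X,Y) = 2.77 + 1.33 - 2.86 = 1.24

1.24 bits


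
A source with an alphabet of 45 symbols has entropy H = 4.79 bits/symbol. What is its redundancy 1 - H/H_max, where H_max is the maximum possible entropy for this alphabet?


H_max = log2(K) = log2(45) = 5.4919 bits/symbol. Redundancy = 1 - H/H_max = 1 - 4.79/5.4919 = 1 - 0.8722 = 0.1278

0.1278


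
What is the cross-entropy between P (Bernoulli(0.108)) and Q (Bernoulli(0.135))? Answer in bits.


H(P,Q) = -p*log2(q) - (1-p)*log2(1-q). -0.108*log2(0.135) = 0.312009; -0.892*log2(0.865) = 0.186631. H(P,Q) = 0.312009 + 0.186631 = 0.4986

0.4986 bits


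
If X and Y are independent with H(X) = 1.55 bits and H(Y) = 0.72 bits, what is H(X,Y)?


For independent variables, H(X,Y) = H(X) + H(Y) = 1.55 + 0.72 = 2.27

2.27 bits


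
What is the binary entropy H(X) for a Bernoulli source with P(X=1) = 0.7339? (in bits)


H = -p*log2(p) - (1-p)*log2(1-p). -0.7339*log2(0.7339) = 0.327572; -0.2661*log2(0.2661) = 0.508240. H = 0.327572 + 0.508240 = 0.8358

0.8358 bits


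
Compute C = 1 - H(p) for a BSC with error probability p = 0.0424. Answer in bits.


H(p) = -p*log2(p) - (1-p)*log2(1-p) = -0.0424*log2(0.0424) - 0.9576*log2(0.9576) = 0.193335 + 0.059855 = 0.2532. C = 1 - H(p) = 1 - 0.2532 = 0.7468

0.7468 bits


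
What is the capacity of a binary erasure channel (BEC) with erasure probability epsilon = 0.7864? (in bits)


C = 1 - epsilon = 1 - 0.7864 = 0.2136

0.2136 bits


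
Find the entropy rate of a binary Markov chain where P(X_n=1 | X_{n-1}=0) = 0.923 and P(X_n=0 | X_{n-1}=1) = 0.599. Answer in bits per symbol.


Stationary distribution: pi_0 = p10/(p01+p10) = 0.3936, pi_1 = 0.6064. Entropy rate H' = pi_0*H(p01) + pi_1*H(p10) = 0.3936*0.3915 + 0.6064*0.9715 = 0.7433

0.7433 bits/symbol


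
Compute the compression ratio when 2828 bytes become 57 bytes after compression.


Ratio = original / compressed = 2828 / 57 = 49.614

49.614


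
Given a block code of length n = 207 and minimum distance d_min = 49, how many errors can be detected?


Detection capability = d_min - 1 = 49 - 1 = 48

48 errors


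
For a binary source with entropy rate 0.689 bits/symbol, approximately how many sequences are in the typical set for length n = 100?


log2|A_typical| = nH = 100 * 0.689 = 68.9, so |A_typical| ~ 2^68.9 = 5.508e+20

5.508e+20


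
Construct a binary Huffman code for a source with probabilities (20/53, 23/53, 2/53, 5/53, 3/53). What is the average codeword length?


Huffman construction (repeatedly merge the two least-probable nodes; each merge adds 1 bit to every symbol beneath it): 2/53 + 3/53 = 5/53; 5/53 + 5/53 = 10/53; 10/53 + 20/53 = 30/53; 23/53 + 30/53 = 1. Resulting codeword lengths (in the order the probabilities were given): (2, 1, 4, 3, 4). L_avg = sum(p_i * l_i) = 20/53*2 + 23/53*1 + 2/53*4 + 5/53*3 + 3/53*4 = 98/53 = 1.8491

1.8491 bits


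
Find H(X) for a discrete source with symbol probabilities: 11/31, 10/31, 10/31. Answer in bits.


H = -sum(p_i * log2(p_i)). Terms: -(11/31)*log2(11/31) = 0.530400; -(10/31)*log2(10/31) = 0.526538; -(10/31)*log2(10/31) = 0.526538. H = 0.530400 + 0.526538 + 0.526538 = 1.5835

1.5835 bits


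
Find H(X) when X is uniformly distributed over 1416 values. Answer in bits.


H = log2(n) = log2(1416) = 10.4676

10.4676 bits


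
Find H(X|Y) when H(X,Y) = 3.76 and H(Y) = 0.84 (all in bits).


H(X|Y) = H(X,Y) - H(Y) = 3.76 - 0.84 = 2.92

2.92 bits


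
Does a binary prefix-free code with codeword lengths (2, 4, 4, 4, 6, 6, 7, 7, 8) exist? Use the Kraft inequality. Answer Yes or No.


Kraft sum = sum(2^(-l_i)) = 0.4883, need <= 1. Result: satisfied (a binary prefix-free code with these lengths exists)

Yes


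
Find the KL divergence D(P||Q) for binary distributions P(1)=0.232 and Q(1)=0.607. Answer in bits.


KL = p*log2(p/q) + (1-p)*log2((1-p)/(1-q)) = 0.232*log2(0.232/0.607) + 0.768*log2(0.768/0.393) = 0.4204

0.4204 bits


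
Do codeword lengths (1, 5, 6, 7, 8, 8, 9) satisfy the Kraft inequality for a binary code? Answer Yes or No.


Kraft sum = sum(2^(-l_i)) = 0.5645, need <= 1. Result: satisfied (a binary prefix-free code with these lengths exists)

Yes


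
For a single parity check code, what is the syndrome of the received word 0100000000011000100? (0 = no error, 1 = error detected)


Syndrome = XOR of all bits = 0 XOR 1 XOR 0 XOR 0 XOR 0 XOR 0 XOR 0 XOR 0 XOR 0 XOR 0 XOR 0 XOR 1 XOR 1 XOR 0 XOR 0 XOR 0 XOR 1 XOR 0 XOR 0 = 0

0


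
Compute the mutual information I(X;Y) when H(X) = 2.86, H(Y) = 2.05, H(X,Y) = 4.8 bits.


I(X;Y) = H(X) + H(Y) - H(X,Y) = 2.86 + 2.05 - 4.8 = 0.11

0.11 bits


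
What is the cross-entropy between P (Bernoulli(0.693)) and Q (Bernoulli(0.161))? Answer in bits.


H(P,Q) = -p*log2(q) - (1-p)*log2(1-q). -0.693*log2(0.161) = 1.825963; -0.307*log2(0.839) = 0.077750. H(P,Q) = 1.825963 + 0.077750 = 1.9037

1.9037 bits


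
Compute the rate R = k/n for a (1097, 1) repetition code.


Rate = k/n = 1/1097

1/1097


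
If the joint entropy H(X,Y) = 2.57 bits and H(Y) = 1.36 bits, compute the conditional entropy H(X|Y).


H(X|Y) = H(X,Y) - H(Y) = 2.57 - 1.36 = 1.21

1.21 bits


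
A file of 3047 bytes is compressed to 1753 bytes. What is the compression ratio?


Ratio = original / compressed = 3047 / 1753 = 1.7382

1.7382


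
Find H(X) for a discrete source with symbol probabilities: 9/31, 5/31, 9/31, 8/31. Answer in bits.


H = -sum(p_i * log2(p_i)). Terms: -(9/31)*log2(9/31) = 0.518014; -(5/31)*log2(5/31) = 0.424559; -(9/31)*log2(9/31) = 0.518014; -(8/31)*log2(8/31) = 0.504309. H = 0.518014 + 0.424559 + 0.518014 + 0.504309 = 1.9649

1.9649 bits


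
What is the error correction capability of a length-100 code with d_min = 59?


Correction capability = floor((d-1)/2) = floor((59-1)/2) = 29

29 errors


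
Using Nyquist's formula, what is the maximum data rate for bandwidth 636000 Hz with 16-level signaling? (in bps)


Rate = 2 * B * log2(M) = 2 * 636000 * 4.0 = 5088000.0

5088000.0 bps


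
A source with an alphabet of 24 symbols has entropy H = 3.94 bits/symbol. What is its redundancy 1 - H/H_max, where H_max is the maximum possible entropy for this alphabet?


H_max = log2(K) = log2(24) = 4.585 bits/symbol. Redundancy = 1 - H/H_max = 1 - 3.94/4.585 = 1 - 0.8593 = 0.1407

0.1407


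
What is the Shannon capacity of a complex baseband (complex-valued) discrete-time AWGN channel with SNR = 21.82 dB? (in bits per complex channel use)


SNR_linear = 10^(21.82/10) = 152.0548; C = log2(1 + SNR_linear) = log2(1 + 152.0548) = 7.2579

7.2579 bits/channel use


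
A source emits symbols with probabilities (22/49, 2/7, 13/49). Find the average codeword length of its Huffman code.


Huffman construction (repeatedly merge the two least-probable nodes; each merge adds 1 bit to every symbol beneath it): 13/49 + 2/7 = 27/49; 22/49 + 27/49 = 1. Resulting codeword lengths (in the order the probabilities were given): (1, 2, 2). L_avg = sum(p_i * l_i) = 22/49*1 + 2/7*2 + 13/49*2 = 76/49 = 1.551

1.551 bits


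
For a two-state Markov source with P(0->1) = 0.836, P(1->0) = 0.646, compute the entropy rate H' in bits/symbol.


Stationary distribution: pi_0 = p10/(p01+p10) = 0.4359, pi_1 = 0.5641. Entropy rate H' = pi_0*H(p01) + pi_1*H(p10) = 0.4359*0.6438 + 0.5641*0.9376 = 0.8095

0.8095 bits/symbol


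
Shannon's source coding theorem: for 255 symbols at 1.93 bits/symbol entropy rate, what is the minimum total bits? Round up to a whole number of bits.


Minimum bits >= n * H = 255 * 1.93 = 492.15, rounded up to a whole number of bits = 493

493 bits


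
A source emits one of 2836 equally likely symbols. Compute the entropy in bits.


H = log2(n) = log2(2836) = 11.4696

11.4696 bits


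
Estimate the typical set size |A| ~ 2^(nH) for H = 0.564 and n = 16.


log2|A_typical| = nH = 16 * 0.564 = 9.024, so |A_typical| ~ 2^9.024 = 5.206e+02

5.206e+02


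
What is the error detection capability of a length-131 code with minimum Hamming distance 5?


Detection capability = d_min - 1 = 5 - 1 = 4

4 errors


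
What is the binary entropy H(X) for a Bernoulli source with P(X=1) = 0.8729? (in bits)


H = -p*log2(p) - (1-p)*log2(1-p). -0.8729*log2(0.8729) = 0.171186; -0.1271*log2(0.1271) = 0.378245. H = 0.171186 + 0.378245 = 0.5494

0.5494 bits


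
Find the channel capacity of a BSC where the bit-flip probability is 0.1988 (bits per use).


H(p) = -p*log2(p) - (1-p)*log2(1-p) = -0.1988*log2(0.1988) - 0.8012*log2(0.8012) = 0.463325 + 0.256196 = 0.7195. C = 1 - H(p) = 1 - 0.7195 = 0.2805

0.2805 bits


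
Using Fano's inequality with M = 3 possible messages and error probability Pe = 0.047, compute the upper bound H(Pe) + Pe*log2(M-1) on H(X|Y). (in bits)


H(Pe) = -Pe*log2(Pe) - (1-Pe)*log2(1-Pe) = -0.047*log2(0.047) - 0.953*log2(0.953) = 0.207326 + 0.066188 = 0.2735. Pe*log2(M-1) = 0.047*log2(2) = 0.047000. Bound = H(Pe) + Pe*log2(M-1) = 0.207326 + 0.066188 + 0.047000 = 0.3205

0.3205 bits


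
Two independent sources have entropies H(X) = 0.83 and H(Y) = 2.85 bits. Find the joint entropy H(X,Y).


For independent variables, H(X,Y) = H(X) + H(Y) = 0.83 + 2.85 = 3.68

3.68 bits


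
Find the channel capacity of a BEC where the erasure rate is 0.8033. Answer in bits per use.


C = 1 - epsilon = 1 - 0.8033 = 0.1967

0.1967 bits


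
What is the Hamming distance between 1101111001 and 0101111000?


Count differing positions: ^ . . . . . . . . ^ = 2 differences

2


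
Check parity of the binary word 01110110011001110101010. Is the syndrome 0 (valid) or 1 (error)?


Syndrome = XOR of all bits = 0 XOR 1 XOR 1 XOR 1 XOR 0 XOR 1 XOR 1 XOR 0 XOR 0 XOR 1 XOR 1 XOR 0 XOR 0 XOR 1 XOR 1 XOR 1 XOR 0 XOR 1 XOR 0 XOR 1 XOR 0 XOR 1 XOR 0 = 1

1


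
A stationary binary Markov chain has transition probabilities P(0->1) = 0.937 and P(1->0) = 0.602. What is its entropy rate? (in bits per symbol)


Stationary distribution: pi_0 = p10/(p01+p10) = 0.3912, pi_1 = 0.6088. Entropy rate H' = pi_0*H(p01) + pi_1*H(p10) = 0.3912*0.3392 + 0.6088*0.9698 = 0.7231

0.7231 bits/symbol


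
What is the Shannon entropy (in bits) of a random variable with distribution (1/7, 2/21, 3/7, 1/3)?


H = -sum(p_i * log2(p_i)). Terms: -(1/7)*log2(1/7) = 0.401051; -(2/21)*log2(2/21) = 0.323078; -(3/7)*log2(3/7) = 0.523882; -(1/3)*log2(1/3) = 0.528321. H = 0.401051 + 0.323078 + 0.523882 + 0.528321 = 1.7763

1.7763 bits


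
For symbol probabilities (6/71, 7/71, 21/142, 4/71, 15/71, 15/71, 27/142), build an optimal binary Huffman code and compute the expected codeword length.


Huffman construction (repeatedly merge the two least-probable nodes; each merge adds 1 bit to every symbol beneath it): 4/71 + 6/71 = 10/71; 7/71 + 10/71 = 17/71; 21/142 + 27/142 = 24/71; 15/71 + 15/71 = 30/71; 17/71 + 24/71 = 41/71; 30/71 + 41/71 = 1. Resulting codeword lengths (in the order the probabilities were given): (4, 3, 3, 4, 2, 2, 3). L_avg = sum(p_i * l_i) = 6/71*4 + 7/71*3 + 21/142*3 + 4/71*4 + 15/71*2 + 15/71*2 + 27/142*3 = 193/71 = 2.7183

2.7183 bits


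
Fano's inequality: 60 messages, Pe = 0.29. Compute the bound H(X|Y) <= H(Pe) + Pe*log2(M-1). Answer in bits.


H(Pe) = -Pe*log2(Pe) - (1-Pe)*log2(1-Pe) = -0.29*log2(0.29) - 0.71*log2(0.71) = 0.517904 + 0.350817 = 0.8687. Pe*log2(M-1) = 0.29*log2(59) = 1.705966. Bound = H(Pe) + Pe*log2(M-1) = 0.517904 + 0.350817 + 1.705966 = 2.5747

2.5747 bits
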